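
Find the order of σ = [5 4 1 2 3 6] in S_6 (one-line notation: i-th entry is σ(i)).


Cycle decomposition: (1 5 3) (2 4)
Cycle lengths: 3, 2
Order = lcm(3, 2) = 6

ord(σ) = 6


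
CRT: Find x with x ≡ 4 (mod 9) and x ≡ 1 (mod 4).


m₁ = 9, m₂ = 4, gcd = 1, so CRT applies. M = m₁·m₂ = 36
Let M₁ = M/m₁ = 4, M₂ = M/m₂ = 9
Find y₁ ≡ M₁⁻¹ (mod m₁): 4⁻¹ ≡ 7 (mod 9)
Find y₂ ≡ M₂⁻¹ (mod m₂): 9⁻¹ ≡ 1 (mod 4)
x = a₁·M₁·y₁ + a₂·M₂·y₂ = 4·4·7 + 1·9·1 = 121
Reduce mod 36: x ≡ 13
Check: 13 mod 9 = 4 ✓, 13 mod 4 = 1 ✓

x ≡ 13 (mod 36)


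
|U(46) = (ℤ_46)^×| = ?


U(n) is the group of units mod n; |U(n)| = φ(n)
|U(46)| = φ(46) = 22

|U(46) = (ℤ_46)^×| = 22


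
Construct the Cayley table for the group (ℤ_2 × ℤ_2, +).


Elements: {(0,0), (0,1), (1,0), (1,1)}
Operation: componentwise addition mod (2, 2)
Entry (a, b) = ((a₁+b₁) mod 2, (a₂+b₂) mod 2)

Cayley table:
      | (0,0) | (0,1) | (1,0) | (1,1)
(0,0) | (0,0) | (0,1) | (1,0) | (1,1)
(0,1) | (0,1) | (0,0) | (1,1) | (1,0)
(1,0) | (1,0) | (1,1) | (0,0) | (0,1)
(1,1) | (1,1) | (1,0) | (0,1) | (0,0)


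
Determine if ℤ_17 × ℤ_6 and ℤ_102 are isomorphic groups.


Comparing ℤ_17 × ℤ_6 and ℤ_102:
gcd(17,6) = 1, so ℤ_17 × ℤ_6 ≅ ℤ_102 (CRT)

Yes, ℤ_17 × ℤ_6 ≅ ℤ_102


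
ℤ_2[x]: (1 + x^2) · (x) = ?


Expand and collect like terms; reduce coefficients mod 2:
x^0: 1·0 = 0 ≡ 0 (mod 2)
x^1: 1·1 + 0·0 = 1 ≡ 1 (mod 2)
x^2: 0·1 + 1·0 = 0 ≡ 0 (mod 2)
x^3: 1·1 = 1 ≡ 1 (mod 2)
Result: x + x^3

f · g = x + x^3


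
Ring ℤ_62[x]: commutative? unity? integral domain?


ℤ_62 has zero divisors (2·31 ≡ 0), and these lift to constant zero divisors in ℤ_62[x]; so not an integral domain
Commutative: Yes
Integral domain: No
Has unity: Yes

ℤ_62[x]: Commutative=Yes, Unity=Yes


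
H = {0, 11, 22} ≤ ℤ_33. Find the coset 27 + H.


27 + H = {27 + h (mod 33) : h ∈ H}
27+0=27, 27+11=5, 27+22=16
27 + H = {5, 16, 27} = 5 + H

27 + H = {5, 16, 27}


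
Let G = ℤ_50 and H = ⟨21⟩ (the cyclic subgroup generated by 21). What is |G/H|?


|⟨21⟩| = n / gcd(21, 50) = 50 / 1 = 50
H is normal (ℤ_50 is abelian).
|G/H| = |G| / |H| = 50 / 50 = 1

|G/H| = 1


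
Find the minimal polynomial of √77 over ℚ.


√77 satisfies x² - 77 = 0, irreducible over ℚ since 77 is squarefree

Minimal polynomial: x² - 77


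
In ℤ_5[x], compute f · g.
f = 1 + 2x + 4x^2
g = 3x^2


Expand and collect like terms; reduce coefficients mod 5:
x^0: 1·0 = 0 ≡ 0 (mod 5)
x^1: 1·0 + 2·0 = 0 ≡ 0 (mod 5)
x^2: 1·3 + 2·0 + 4·0 = 3 ≡ 3 (mod 5)
x^3: 2·3 + 4·0 = 6 ≡ 1 (mod 5)
x^4: 4·3 = 12 ≡ 2 (mod 5)
Result: 3x^2 + x^3 + 2x^4

f · g = 3x^2 + x^3 + 2x^4


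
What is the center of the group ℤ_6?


Z(G) = {g ∈ G | gx = xg for all x ∈ G}
ℤ_6 is abelian, so Z(G) = G

Z(ℤ_6) = ℤ_6


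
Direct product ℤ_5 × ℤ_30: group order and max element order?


|ℤ_5 × ℤ_30| = 5 × 30 = 150
Max element order = lcm(5,30) = 30
Cyclic? No (gcd=5)

|ℤ_5×ℤ_30| = 150, max element order = 30


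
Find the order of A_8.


|A_n| = n!/2 (even permutations)
|A_8| = 8!/2 = 40320/2 = 20160

|A_8| = 20160


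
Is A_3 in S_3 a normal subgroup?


H = A_3 in S_3
A_3 has index 2 in S_3, and every subgroup of index 2 is normal

Yes, normal subgroup


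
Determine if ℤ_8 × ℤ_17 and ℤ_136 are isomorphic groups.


Comparing ℤ_8 × ℤ_17 and ℤ_136:
gcd(8,17) = 1, so ℤ_8 × ℤ_17 ≅ ℤ_136 (CRT)

Yes, ℤ_8 × ℤ_17 ≅ ℤ_136


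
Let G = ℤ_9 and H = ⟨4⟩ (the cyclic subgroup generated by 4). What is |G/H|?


|⟨4⟩| = n / gcd(4, 9) = 9 / 1 = 9
H is normal (ℤ_9 is abelian).
|G/H| = |G| / |H| = 9 / 9 = 1

|G/H| = 1


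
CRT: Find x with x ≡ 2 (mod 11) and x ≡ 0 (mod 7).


m₁ = 11, m₂ = 7, gcd = 1, so CRT applies. M = m₁·m₂ = 77
Let M₁ = M/m₁ = 7, M₂ = M/m₂ = 11
Find y₁ ≡ M₁⁻¹ (mod m₁): 7⁻¹ ≡ 8 (mod 11)
Find y₂ ≡ M₂⁻¹ (mod m₂): 11⁻¹ ≡ 2 (mod 7)
x = a₁·M₁·y₁ + a₂·M₂·y₂ = 2·7·8 + 0·11·2 = 112
Reduce mod 77: x ≡ 35
Check: 35 mod 11 = 2 ✓, 35 mod 7 = 0 ✓

x ≡ 35 (mod 77)


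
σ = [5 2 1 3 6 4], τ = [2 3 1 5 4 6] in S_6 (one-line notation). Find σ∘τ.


σ∘τ: apply τ first, then σ
1 →τ 2 →σ 2
2 →τ 3 →σ 1
3 →τ 1 →σ 5
4 →τ 5 →σ 6
5 →τ 4 →σ 3
6 →τ 6 →σ 4

σ∘τ = [2 1 5 6 3 4]


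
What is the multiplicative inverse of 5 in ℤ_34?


Use the extended Euclidean algorithm to write 1 = 5·s + 34·t; then s mod 34 is the inverse.
Euclidean algorithm:
  5 = 0·34 + 5
  34 = 6·5 + 4
  5 = 1·4 + 1
  4 = 4·1 + 0
gcd(5,34) = 1
Back-substitution gives: 5·(7) + 34·(-1) = 1
So 5⁻¹ ≡ 7 ≡ 7 (mod 34)
Check: 5 × 7 = 35 ≡ 1 (mod 34) ✓

5⁻¹ ≡ 7 (mod 34)


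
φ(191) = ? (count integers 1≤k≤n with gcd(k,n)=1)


Factor n: 191 = 191
φ(n) = n · ∏(1 - 1/p) over distinct primes p | n
φ(191) = 191 · (1 - 1/191) = 190

φ(191) = 190


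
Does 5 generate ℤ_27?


g generates ℤ_n iff gcd(g, n) = 1
gcd(5, 27) = 1
Since gcd = 1, 5 is a generator.

Yes, 5 generates ℤ_27


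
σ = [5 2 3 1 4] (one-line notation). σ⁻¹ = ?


To find σ⁻¹, swap domain and range:
σ(1) = 5 → σ⁻¹(5) = 1
σ(2) = 2 → σ⁻¹(2) = 2
σ(3) = 3 → σ⁻¹(3) = 3
σ(4) = 1 → σ⁻¹(1) = 4
σ(5) = 4 → σ⁻¹(4) = 5

σ⁻¹ = [4 2 3 5 1]


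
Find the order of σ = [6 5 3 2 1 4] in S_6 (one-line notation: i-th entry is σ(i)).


Cycle decomposition: (1 6 4 2 5)
Cycle lengths: 5
Order = lcm(5) = 5

ord(σ) = 5


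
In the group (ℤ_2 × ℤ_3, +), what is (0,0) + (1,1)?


Operation: componentwise addition mod (2, 3)
(0,0) + (1,1) = ((a₁+b₁) mod 2, (a₂+b₂) mod 3) with a = (0,0), b = (1,1)

(0,0) + (1,1) = (1,1)


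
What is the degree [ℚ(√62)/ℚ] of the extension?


√62 has minimal polynomial x² - 62 (irreducible over ℚ since 62 is squarefree)

[ℚ(√62)/ℚ] = 2


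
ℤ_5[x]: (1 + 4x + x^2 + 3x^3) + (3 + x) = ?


Add coefficients mod 5:
x^0: 1 + 3 = 4 (mod 5)
x^1: 4 + 1 = 0 (mod 5)
x^2: 1 + 0 = 1 (mod 5)
x^3: 3 + 0 = 3 (mod 5)
Result: 4 + x^2 + 3x^3

f + g = 4 + x^2 + 3x^3


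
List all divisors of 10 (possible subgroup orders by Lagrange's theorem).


Lagrange's theorem: |H| divides |G|
|G| = 10
Divisors of 10: 1, 2, 5, 10

Possible subgroup orders: {1, 2, 5, 10}


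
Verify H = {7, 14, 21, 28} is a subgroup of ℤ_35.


Subgroup test for H = {7, 14, 21, 28} in (ℤ_35, +):
(1) 0 ∈ H? No
(2) Closure: for all a,b ∈ H, (a+b) mod 35 ∈ H? No  [counterexample: 7 + 28 = 0 ∉ H]
(3) Inverses: for all a ∈ H, -a mod 35 ∈ H? Yes

No, H is not a subgroup of ℤ_35


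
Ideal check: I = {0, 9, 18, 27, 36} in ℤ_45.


Check ideal conditions for I = {0, 9, 18, 27, 36} in ℤ_45:
(1) I is an additive subgroup? Yes
(2) For r ∈ ℤ_45 and a ∈ I: r·a ∈ I? Yes

Yes, I is an ideal of ℤ_45


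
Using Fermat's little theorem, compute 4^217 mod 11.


Fermat's little theorem: if p is prime and gcd(a,p)=1, then a^(p-1) ≡ 1 (mod p)
p = 11 is prime, gcd(4,11) = 1
Reduce exponent: 217 mod 10 = 7
So 4^217 ≡ 4^7 (mod 11)
4^7 mod 11 = 5

4^217 ≡ 5 (mod 11)


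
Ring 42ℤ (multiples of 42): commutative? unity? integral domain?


42ℤ is a commutative ring under +,× but has no multiplicative identity (1 ∉ 42ℤ); it has no zero divisors, but without unity it is not an integral domain
Commutative: Yes
Integral domain: No
Has unity: No

42ℤ (multiples of 42): Commutative=Yes, Unity=No


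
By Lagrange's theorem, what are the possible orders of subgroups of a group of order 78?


Lagrange's theorem: |H| divides |G|
|G| = 78
Divisors of 78: 1, 2, 3, 6, 13, 26, 39, 78

Possible subgroup orders: {1, 2, 3, 6, 13, 26, 39, 78}


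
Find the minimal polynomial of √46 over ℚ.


√46 satisfies x² - 46 = 0, irreducible over ℚ since 46 is squarefree

Minimal polynomial: x² - 46


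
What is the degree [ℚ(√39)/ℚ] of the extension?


√39 has minimal polynomial x² - 39 (irreducible over ℚ since 39 is squarefree)

[ℚ(√39)/ℚ] = 2


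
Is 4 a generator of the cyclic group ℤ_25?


g generates ℤ_n iff gcd(g, n) = 1
gcd(4, 25) = 1
Since gcd = 1, 4 is a generator.

Yes, 4 generates ℤ_25


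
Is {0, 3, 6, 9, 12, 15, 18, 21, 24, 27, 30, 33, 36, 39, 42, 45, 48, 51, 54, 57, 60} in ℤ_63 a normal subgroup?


H = {0, 3, 6, 9, 12, 15, 18, 21, 24, 27, 30, 33, 36, 39, 42, 45, 48, 51, 54, 57, 60} in ℤ_63
ℤ_63 is abelian; every subgroup of an abelian group is normal

Yes, normal subgroup


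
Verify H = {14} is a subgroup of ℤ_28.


Subgroup test for H = {14} in (ℤ_28, +):
(1) 0 ∈ H? No
(2) Closure: for all a,b ∈ H, (a+b) mod 28 ∈ H? No  [counterexample: 14 + 14 = 0 ∉ H]
(3) Inverses: for all a ∈ H, -a mod 28 ∈ H? Yes

No, H is not a subgroup of ℤ_28


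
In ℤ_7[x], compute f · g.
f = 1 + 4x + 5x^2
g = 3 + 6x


Expand and collect like terms; reduce coefficients mod 7:
x^0: 1·3 = 3 ≡ 3 (mod 7)
x^1: 1·6 + 4·3 = 18 ≡ 4 (mod 7)
x^2: 4·6 + 5·3 = 39 ≡ 4 (mod 7)
x^3: 5·6 = 30 ≡ 2 (mod 7)
Result: 3 + 4x + 4x^2 + 2x^3

f · g = 3 + 4x + 4x^2 + 2x^3


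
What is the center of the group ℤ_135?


Z(G) = {g ∈ G | gx = xg for all x ∈ G}
ℤ_135 is abelian, so Z(G) = G

Z(ℤ_135) = ℤ_135


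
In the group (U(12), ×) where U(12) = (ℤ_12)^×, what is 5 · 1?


Operation: multiplication mod 12
5 · 1 = (a × b) mod 12 with a = 5, b = 1

5 · 1 = 5


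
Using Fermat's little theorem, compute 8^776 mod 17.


Fermat's little theorem: if p is prime and gcd(a,p)=1, then a^(p-1) ≡ 1 (mod p)
p = 17 is prime, gcd(8,17) = 1
Reduce exponent: 776 mod 16 = 8
So 8^776 ≡ 8^8 (mod 17)
8^8 mod 17 = 1

8^776 ≡ 1 (mod 17)


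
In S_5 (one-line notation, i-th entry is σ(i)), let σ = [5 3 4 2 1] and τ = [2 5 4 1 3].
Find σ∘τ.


σ∘τ: apply τ first, then σ
1 →τ 2 →σ 3
2 →τ 5 →σ 1
3 →τ 4 →σ 2
4 →τ 1 →σ 5
5 →τ 3 →σ 4

σ∘τ = [3 1 2 5 4]


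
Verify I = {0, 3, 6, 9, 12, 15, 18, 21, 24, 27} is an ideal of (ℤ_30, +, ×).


Check ideal conditions for I = {0, 3, 6, 9, 12, 15, 18, 21, 24, 27} in ℤ_30:
(1) I is an additive subgroup? Yes
(2) For r ∈ ℤ_30 and a ∈ I: r·a ∈ I? Yes

Yes, I is an ideal of ℤ_30


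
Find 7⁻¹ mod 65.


Use the extended Euclidean algorithm to write 1 = 7·s + 65·t; then s mod 65 is the inverse.
Euclidean algorithm:
  7 = 0·65 + 7
  65 = 9·7 + 2
  7 = 3·2 + 1
  2 = 2·1 + 0
gcd(7,65) = 1
Back-substitution gives: 7·(28) + 65·(-3) = 1
So 7⁻¹ ≡ 28 ≡ 28 (mod 65)
Check: 7 × 28 = 196 ≡ 1 (mod 65) ✓

7⁻¹ ≡ 28 (mod 65)


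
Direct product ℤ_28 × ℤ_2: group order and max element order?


|ℤ_28 × ℤ_2| = 28 × 2 = 56
Max element order = lcm(28,2) = 28
Cyclic? No (gcd=2)

|ℤ_28×ℤ_2| = 56, max element order = 28


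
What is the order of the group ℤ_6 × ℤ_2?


|A × B| = |A| · |B|
|ℤ_6 × ℤ_2| = 6 × 2 = 12

|ℤ_6 × ℤ_2| = 12


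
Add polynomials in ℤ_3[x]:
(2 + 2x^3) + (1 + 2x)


Add coefficients mod 3:
x^0: 2 + 1 = 0 (mod 3)
x^1: 0 + 2 = 2 (mod 3)
x^2: 0 + 0 = 0 (mod 3)
x^3: 2 + 0 = 2 (mod 3)
Result: 2x + 2x^3

f + g = 2x + 2x^3


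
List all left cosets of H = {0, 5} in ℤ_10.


H = {0, 5}, |H| = 2
Number of cosets = |G|/|H| = 10/2 = 5
0 + H = {0, 5}
1 + H = {1, 6}
2 + H = {2, 7}
3 + H = {3, 8}
4 + H = {4, 9}

Cosets: 0+H={0,5}; 1+H={1,6}; 2+H={2,7}; 3+H={3,8}; 4+H={4,9}


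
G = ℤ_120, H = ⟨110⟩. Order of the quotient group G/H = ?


|⟨110⟩| = n / gcd(110, 120) = 120 / 10 = 12
H is normal (ℤ_120 is abelian).
|G/H| = |G| / |H| = 120 / 12 = 10

|G/H| = 10


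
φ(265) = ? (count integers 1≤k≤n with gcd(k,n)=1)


Factor n: 265 = 5 × 53
φ(n) = n · ∏(1 - 1/p) over distinct primes p | n
φ(265) = 265 · (1 - 1/5) · (1 - 1/53) = 208

φ(265) = 208


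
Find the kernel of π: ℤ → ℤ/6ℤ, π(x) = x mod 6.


Kernel = preimage of identity
ker(π) = multiples of 6 = 6ℤ

ker(π) = 6ℤ


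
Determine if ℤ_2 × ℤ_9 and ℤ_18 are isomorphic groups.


Comparing ℤ_2 × ℤ_9 and ℤ_18:
gcd(2,9) = 1, so ℤ_2 × ℤ_9 ≅ ℤ_18 (CRT)

Yes, ℤ_2 × ℤ_9 ≅ ℤ_18


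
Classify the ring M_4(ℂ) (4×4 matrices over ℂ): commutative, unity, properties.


Matrix multiplication is non-commutative for n ≥ 2; the identity matrix I is the unity; singular matrices give zero divisors, so not an integral domain
Commutative: No
Integral domain: No
Has unity: Yes

M_4(ℂ) (4×4 matrices over ℂ): Commutative=No, Unity=Yes


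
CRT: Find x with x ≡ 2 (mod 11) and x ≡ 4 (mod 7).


m₁ = 11, m₂ = 7, gcd = 1, so CRT applies. M = m₁·m₂ = 77
Let M₁ = M/m₁ = 7, M₂ = M/m₂ = 11
Find y₁ ≡ M₁⁻¹ (mod m₁): 7⁻¹ ≡ 8 (mod 11)
Find y₂ ≡ M₂⁻¹ (mod m₂): 11⁻¹ ≡ 2 (mod 7)
x = a₁·M₁·y₁ + a₂·M₂·y₂ = 2·7·8 + 4·11·2 = 200
Reduce mod 77: x ≡ 46
Check: 46 mod 11 = 2 ✓, 46 mod 7 = 4 ✓

x ≡ 46 (mod 77)


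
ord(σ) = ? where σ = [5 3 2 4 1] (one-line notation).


Cycle decomposition: (1 5) (2 3)
Cycle lengths: 2, 2
Order = lcm(2, 2) = 2

ord(σ) = 2


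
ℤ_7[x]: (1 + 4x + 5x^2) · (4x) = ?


Expand and collect like terms; reduce coefficients mod 7:
x^0: 1·0 = 0 ≡ 0 (mod 7)
x^1: 1·4 + 4·0 = 4 ≡ 4 (mod 7)
x^2: 4·4 + 5·0 = 16 ≡ 2 (mod 7)
x^3: 5·4 = 20 ≡ 6 (mod 7)
Result: 4x + 2x^2 + 6x^3

f · g = 4x + 2x^2 + 6x^3


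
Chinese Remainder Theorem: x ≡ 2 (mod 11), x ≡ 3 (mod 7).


m₁ = 11, m₂ = 7, gcd = 1, so CRT applies. M = m₁·m₂ = 77
Let M₁ = M/m₁ = 7, M₂ = M/m₂ = 11
Find y₁ ≡ M₁⁻¹ (mod m₁): 7⁻¹ ≡ 8 (mod 11)
Find y₂ ≡ M₂⁻¹ (mod m₂): 11⁻¹ ≡ 2 (mod 7)
x = a₁·M₁·y₁ + a₂·M₂·y₂ = 2·7·8 + 3·11·2 = 178
Reduce mod 77: x ≡ 24
Check: 24 mod 11 = 2 ✓, 24 mod 7 = 3 ✓

x ≡ 24 (mod 77)


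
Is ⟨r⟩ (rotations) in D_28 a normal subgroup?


H = ⟨r⟩ (rotations) in D_28
The rotation subgroup ⟨r⟩ has index 2 in D_28, so it is normal

Yes, normal subgroup


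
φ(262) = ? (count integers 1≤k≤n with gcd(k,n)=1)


Factor n: 262 = 2 × 131
φ(n) = n · ∏(1 - 1/p) over distinct primes p | n
φ(262) = 262 · (1 - 1/2) · (1 - 1/131) = 130

φ(262) = 130


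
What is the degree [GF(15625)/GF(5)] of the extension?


GF(15625) = GF(5^6), so the extension degree is 6

[GF(15625)/GF(5)] = 6


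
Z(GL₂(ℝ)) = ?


Z(G) = {g ∈ G | gx = xg for all x ∈ G}
Only scalar multiples of the identity commute with all invertible matrices

Z(GL₂(ℝ)) = {aI : a ∈ ℝ, a ≠ 0}


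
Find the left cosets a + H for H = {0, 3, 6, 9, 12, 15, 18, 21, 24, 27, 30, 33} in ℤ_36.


H = {0, 3, 6, 9, 12, 15, 18, 21, 24, 27, 30, 33}, |H| = 12
Number of cosets = |G|/|H| = 36/12 = 3
0 + H = {0, 3, 6, 9, 12, 15, 18, 21, 24, 27, 30, 33}
1 + H = {1, 4, 7, 10, 13, 16, 19, 22, 25, 28, 31, 34}
2 + H = {2, 5, 8, 11, 14, 17, 20, 23, 26, 29, 32, 35}

Cosets: 0+H={0,3,6,9,12,15,18,21,24,27,30,33}; 1+H={1,4,7,10,13,16,19,22,25,28,31,34}; 2+H={2,5,8,11,14,17,20,23,26,29,32,35}


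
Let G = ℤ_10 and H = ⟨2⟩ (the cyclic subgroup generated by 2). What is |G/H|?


|⟨2⟩| = n / gcd(2, 10) = 10 / 2 = 5
H is normal (ℤ_10 is abelian).
|G/H| = |G| / |H| = 10 / 5 = 2

|G/H| = 2


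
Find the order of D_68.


|D_n| = 2n (n rotations and n reflections)
|D_68| = 2×68 = 136

|D_68| = 136


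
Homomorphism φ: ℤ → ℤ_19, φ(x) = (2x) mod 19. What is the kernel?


Kernel = preimage of identity
ker(φ) = {x ∈ ℤ : 2x ≡ 0 (mod 19)}. gcd(2,19) = 1, so 2x ≡ 0 (mod 19) ⟺ x ≡ 0 (mod 19/1 = 19). Hence ker(φ) = 19ℤ

ker(φ) = 19ℤ


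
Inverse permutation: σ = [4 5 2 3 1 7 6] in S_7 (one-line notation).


To find σ⁻¹, swap domain and range:
σ(1) = 4 → σ⁻¹(4) = 1
σ(2) = 5 → σ⁻¹(5) = 2
σ(3) = 2 → σ⁻¹(2) = 3
σ(4) = 3 → σ⁻¹(3) = 4
σ(5) = 1 → σ⁻¹(1) = 5
σ(6) = 7 → σ⁻¹(7) = 6
σ(7) = 6 → σ⁻¹(6) = 7

σ⁻¹ = [5 3 4 1 2 7 6]


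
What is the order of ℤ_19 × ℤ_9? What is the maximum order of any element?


|ℤ_19 × ℤ_9| = 19 × 9 = 171
Max element order = lcm(19,9) = 171
Cyclic? Yes (gcd=1)

|ℤ_19×ℤ_9| = 171, max element order = 171


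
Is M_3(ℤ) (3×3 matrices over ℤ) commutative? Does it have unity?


Matrix multiplication is non-commutative for n ≥ 2; the identity matrix I is the unity; singular matrices give zero divisors, so not an integral domain
Commutative: No
Integral domain: No
Has unity: Yes

M_3(ℤ) (3×3 matrices over ℤ): Commutative=No, Unity=Yes


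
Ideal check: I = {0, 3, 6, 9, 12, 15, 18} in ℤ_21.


Check ideal conditions for I = {0, 3, 6, 9, 12, 15, 18} in ℤ_21:
(1) I is an additive subgroup? Yes
(2) For r ∈ ℤ_21 and a ∈ I: r·a ∈ I? Yes

Yes, I is an ideal of ℤ_21


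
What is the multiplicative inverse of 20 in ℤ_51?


Use the extended Euclidean algorithm to write 1 = 20·s + 51·t; then s mod 51 is the inverse.
Euclidean algorithm:
  20 = 0·51 + 20
  51 = 2·20 + 11
  20 = 1·11 + 9
  11 = 1·9 + 2
  9 = 4·2 + 1
  2 = 2·1 + 0
gcd(20,51) = 1
Back-substitution gives: 20·(23) + 51·(-9) = 1
So 20⁻¹ ≡ 23 ≡ 23 (mod 51)
Check: 20 × 23 = 460 ≡ 1 (mod 51) ✓

20⁻¹ ≡ 23 (mod 51)


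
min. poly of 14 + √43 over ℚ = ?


Let α = 14 + √43. Then α - 14 = √43, so (α - 14)² = 43, giving α² - 28α + 153 = 0. Degree 2 and α ∉ ℚ, so this is the minimal polynomial.

Minimal polynomial: x² - 28x + 153


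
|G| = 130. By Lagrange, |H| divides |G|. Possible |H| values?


Lagrange's theorem: |H| divides |G|
|G| = 130
Divisors of 130: 1, 2, 5, 10, 13, 26, 65, 130

Possible subgroup orders: {1, 2, 5, 10, 13, 26, 65, 130}


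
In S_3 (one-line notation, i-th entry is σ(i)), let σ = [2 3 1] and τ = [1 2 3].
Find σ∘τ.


σ∘τ: apply τ first, then σ
1 →τ 1 →σ 2
2 →τ 2 →σ 3
3 →τ 3 →σ 1

σ∘τ = [2 3 1]


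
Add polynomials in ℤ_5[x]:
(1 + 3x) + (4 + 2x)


Add coefficients mod 5:
x^0: 1 + 4 = 0 (mod 5)
x^1: 3 + 2 = 0 (mod 5)
Result: 0

f + g = 0


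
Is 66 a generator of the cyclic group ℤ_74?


g generates ℤ_n iff gcd(g, n) = 1
gcd(66, 74) = 2
Since gcd = 2 ≠ 1, ⟨66⟩ has order 37 < 74, so 66 is not a generator.

No, 66 does not generate ℤ_74


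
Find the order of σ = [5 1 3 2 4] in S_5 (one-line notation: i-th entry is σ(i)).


Cycle decomposition: (1 5 4 2)
Cycle lengths: 4
Order = lcm(4) = 4

ord(σ) = 4


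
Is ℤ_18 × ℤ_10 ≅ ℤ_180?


Comparing ℤ_18 × ℤ_10 and ℤ_180:
gcd(18,10) = 2 ≠ 1. Max element order in ℤ_18×ℤ_10 is lcm(18,10) = 90 < 180, so it has no element of order 180

No, ℤ_18 × ℤ_10 ≇ ℤ_180


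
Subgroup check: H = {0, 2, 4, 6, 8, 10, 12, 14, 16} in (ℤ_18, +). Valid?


Subgroup test for H = {0, 2, 4, 6, 8, 10, 12, 14, 16} in (ℤ_18, +):
(1) 0 ∈ H? Yes
(2) Closure: for all a,b ∈ H, (a+b) mod 18 ∈ H? Yes
(3) Inverses: for all a ∈ H, -a mod 18 ∈ H? Yes

Yes, H is a subgroup of ℤ_18


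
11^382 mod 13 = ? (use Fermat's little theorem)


Fermat's little theorem: if p is prime and gcd(a,p)=1, then a^(p-1) ≡ 1 (mod p)
p = 13 is prime, gcd(11,13) = 1
Reduce exponent: 382 mod 12 = 10
So 11^382 ≡ 11^10 (mod 13)
11^10 mod 13 = 10

11^382 ≡ 10 (mod 13)


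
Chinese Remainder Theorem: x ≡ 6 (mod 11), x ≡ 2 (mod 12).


m₁ = 11, m₂ = 12, gcd = 1, so CRT applies. M = m₁·m₂ = 132
Let M₁ = M/m₁ = 12, M₂ = M/m₂ = 11
Find y₁ ≡ M₁⁻¹ (mod m₁): 12⁻¹ ≡ 1 (mod 11)
Find y₂ ≡ M₂⁻¹ (mod m₂): 11⁻¹ ≡ 11 (mod 12)
x = a₁·M₁·y₁ + a₂·M₂·y₂ = 6·12·1 + 2·11·11 = 314
Reduce mod 132: x ≡ 50
Check: 50 mod 11 = 6 ✓, 50 mod 12 = 2 ✓

x ≡ 50 (mod 132)


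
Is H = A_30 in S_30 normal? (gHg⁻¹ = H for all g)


H = A_30 in S_30
A_30 has index 2 in S_30, and every subgroup of index 2 is normal

Yes, normal subgroup


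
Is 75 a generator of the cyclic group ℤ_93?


g generates ℤ_n iff gcd(g, n) = 1
gcd(75, 93) = 3
Since gcd = 3 ≠ 1, ⟨75⟩ has order 31 < 93, so 75 is not a generator.

No, 75 does not generate ℤ_93


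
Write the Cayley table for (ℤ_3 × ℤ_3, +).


Elements: {(0,0), (0,1), (0,2), (1,0), (1,1), (1,2), (2,0), (2,1), (2,2)}
Operation: componentwise addition mod (3, 3)
Entry (a, b) = ((a₁+b₁) mod 3, (a₂+b₂) mod 3)

Cayley table:
      | (0,0) | (0,1) | (0,2) | (1,0) | (1,1) | (1,2) | (2,0) | (2,1) | (2,2)
(0,0) | (0,0) | (0,1) | (0,2) | (1,0) | (1,1) | (1,2) | (2,0) | (2,1) | (2,2)
(0,1) | (0,1) | (0,2) | (0,0) | (1,1) | (1,2) | (1,0) | (2,1) | (2,2) | (2,0)
(0,2) | (0,2) | (0,0) | (0,1) | (1,2) | (1,0) | (1,1) | (2,2) | (2,0) | (2,1)
(1,0) | (1,0) | (1,1) | (1,2) | (2,0) | (2,1) | (2,2) | (0,0) | (0,1) | (0,2)
(1,1) | (1,1) | (1,2) | (1,0) | (2,1) | (2,2) | (2,0) | (0,1) | (0,2) | (0,0)
(1,2) | (1,2) | (1,0) | (1,1) | (2,2) | (2,0) | (2,1) | (0,2) | (0,0) | (0,1)
(2,0) | (2,0) | (2,1) | (2,2) | (0,0) | (0,1) | (0,2) | (1,0) | (1,1) | (1,2)
(2,1) | (2,1) | (2,2) | (2,0) | (0,1) | (0,2) | (0,0) | (1,1) | (1,2) | (1,0)
(2,2) | (2,2) | (2,0) | (2,1) | (0,2) | (0,0) | (0,1) | (1,2) | (1,0) | (1,1)


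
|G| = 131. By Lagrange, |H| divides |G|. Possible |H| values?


Lagrange's theorem: |H| divides |G|
|G| = 131
Divisors of 131: 1, 131

Possible subgroup orders: {1, 131}


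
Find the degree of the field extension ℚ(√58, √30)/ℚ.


[ℚ(√58,√30):ℚ] = [ℚ(√58,√30):ℚ(√58)]·[ℚ(√58):ℚ] = 2·2 = 4

[ℚ(√58, √30)/ℚ] = 4


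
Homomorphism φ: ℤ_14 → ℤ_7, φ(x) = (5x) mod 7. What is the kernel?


Kernel = preimage of identity
ker(φ) = {x ∈ ℤ_14 : 5x ≡ 0 (mod 7)}. Since 7 | 14, φ is well-defined. The kernel is the cyclic subgroup ⟨7⟩ of ℤ_14 (order 2), i.e. {0, 7}

ker(φ) = {0, 7}


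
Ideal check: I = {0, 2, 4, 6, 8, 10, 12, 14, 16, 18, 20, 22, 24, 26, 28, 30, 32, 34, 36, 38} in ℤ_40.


Check ideal conditions for I = {0, 2, 4, 6, 8, 10, 12, 14, 16, 18, 20, 22, 24, 26, 28, 30, 32, 34, 36, 38} in ℤ_40:
(1) I is an additive subgroup? Yes
(2) For r ∈ ℤ_40 and a ∈ I: r·a ∈ I? Yes

Yes, I is an ideal of ℤ_40


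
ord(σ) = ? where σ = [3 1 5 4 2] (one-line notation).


Cycle decomposition: (1 3 5 2)
Cycle lengths: 4
Order = lcm(4) = 4

ord(σ) = 4


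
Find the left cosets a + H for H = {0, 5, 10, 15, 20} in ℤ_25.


H = {0, 5, 10, 15, 20}, |H| = 5
Number of cosets = |G|/|H| = 25/5 = 5
0 + H = {0, 5, 10, 15, 20}
1 + H = {1, 6, 11, 16, 21}
2 + H = {2, 7, 12, 17, 22}
3 + H = {3, 8, 13, 18, 23}
4 + H = {4, 9, 14, 19, 24}

Cosets: 0+H={0,5,10,15,20}; 1+H={1,6,11,16,21}; 2+H={2,7,12,17,22}; 3+H={3,8,13,18,23}; 4+H={4,9,14,19,24}


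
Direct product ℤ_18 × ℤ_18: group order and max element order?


|ℤ_18 × ℤ_18| = 18 × 18 = 324
Max element order = lcm(18,18) = 18
Cyclic? No (gcd=18)

|ℤ_18×ℤ_18| = 324, max element order = 18


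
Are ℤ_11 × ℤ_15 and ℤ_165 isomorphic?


Comparing ℤ_11 × ℤ_15 and ℤ_165:
gcd(11,15) = 1, so ℤ_11 × ℤ_15 ≅ ℤ_165 (CRT)

Yes, ℤ_11 × ℤ_15 ≅ ℤ_165


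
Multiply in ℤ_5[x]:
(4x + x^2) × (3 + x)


Expand and collect like terms; reduce coefficients mod 5:
x^0: 0·3 = 0 ≡ 0 (mod 5)
x^1: 0·1 + 4·3 = 12 ≡ 2 (mod 5)
x^2: 4·1 + 1·3 = 7 ≡ 2 (mod 5)
x^3: 1·1 = 1 ≡ 1 (mod 5)
Result: 2x + 2x^2 + x^3

f · g = 2x + 2x^2 + x^3


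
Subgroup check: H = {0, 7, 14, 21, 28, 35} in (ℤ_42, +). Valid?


Subgroup test for H = {0, 7, 14, 21, 28, 35} in (ℤ_42, +):
(1) 0 ∈ H? Yes
(2) Closure: for all a,b ∈ H, (a+b) mod 42 ∈ H? Yes
(3) Inverses: for all a ∈ H, -a mod 42 ∈ H? Yes

Yes, H is a subgroup of ℤ_42


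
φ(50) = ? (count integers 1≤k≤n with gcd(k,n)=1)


Factor n: 50 = 2 × 5^2
φ(n) = n · ∏(1 - 1/p) over distinct primes p | n
φ(50) = 50 · (1 - 1/2) · (1 - 1/5) = 20

φ(50) = 20


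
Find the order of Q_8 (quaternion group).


Q_8 = {±1, ±i, ±j, ±k}
|Q_8| = 8

|Q_8 (quaternion group)| = 8


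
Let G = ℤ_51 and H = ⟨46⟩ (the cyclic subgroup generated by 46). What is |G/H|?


|⟨46⟩| = n / gcd(46, 51) = 51 / 1 = 51
H is normal (ℤ_51 is abelian).
|G/H| = |G| / |H| = 51 / 51 = 1

|G/H| = 1


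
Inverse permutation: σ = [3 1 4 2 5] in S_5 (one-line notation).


To find σ⁻¹, swap domain and range:
σ(1) = 3 → σ⁻¹(3) = 1
σ(2) = 1 → σ⁻¹(1) = 2
σ(3) = 4 → σ⁻¹(4) = 3
σ(4) = 2 → σ⁻¹(2) = 4
σ(5) = 5 → σ⁻¹(5) = 5

σ⁻¹ = [2 4 1 3 5]


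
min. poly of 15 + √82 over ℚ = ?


Let α = 15 + √82. Then α - 15 = √82, so (α - 15)² = 82, giving α² - 30α + 143 = 0. Degree 2 and α ∉ ℚ, so this is the minimal polynomial.

Minimal polynomial: x² - 30x + 143


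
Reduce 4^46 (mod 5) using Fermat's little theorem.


Fermat's little theorem: if p is prime and gcd(a,p)=1, then a^(p-1) ≡ 1 (mod p)
p = 5 is prime, gcd(4,5) = 1
Reduce exponent: 46 mod 4 = 2
So 4^46 ≡ 4^2 (mod 5)
4^2 mod 5 = 1

4^46 ≡ 1 (mod 5)


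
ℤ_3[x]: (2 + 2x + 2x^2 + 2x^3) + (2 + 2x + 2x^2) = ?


Add coefficients mod 3:
x^0: 2 + 2 = 1 (mod 3)
x^1: 2 + 2 = 1 (mod 3)
x^2: 2 + 2 = 1 (mod 3)
x^3: 2 + 0 = 2 (mod 3)
Result: 1 + x + x^2 + 2x^3

f + g = 1 + x + x^2 + 2x^3


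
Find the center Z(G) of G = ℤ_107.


Z(G) = {g ∈ G | gx = xg for all x ∈ G}
ℤ_107 is abelian, so Z(G) = G

Z(ℤ_107) = ℤ_107


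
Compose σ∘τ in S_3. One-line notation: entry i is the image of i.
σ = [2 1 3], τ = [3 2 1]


σ∘τ: apply τ first, then σ
1 →τ 3 →σ 3
2 →τ 2 →σ 1
3 →τ 1 →σ 2

σ∘τ = [3 1 2]


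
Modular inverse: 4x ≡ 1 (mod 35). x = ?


Use the extended Euclidean algorithm to write 1 = 4·s + 35·t; then s mod 35 is the inverse.
Euclidean algorithm:
  4 = 0·35 + 4
  35 = 8·4 + 3
  4 = 1·3 + 1
  3 = 3·1 + 0
gcd(4,35) = 1
Back-substitution gives: 4·(9) + 35·(-1) = 1
So 4⁻¹ ≡ 9 ≡ 9 (mod 35)
Check: 4 × 9 = 36 ≡ 1 (mod 35) ✓

4⁻¹ ≡ 9 (mod 35)


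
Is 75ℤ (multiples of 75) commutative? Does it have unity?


75ℤ is a commutative ring under +,× but has no multiplicative identity (1 ∉ 75ℤ); it has no zero divisors, but without unity it is not an integral domain
Commutative: Yes
Integral domain: No
Has unity: No

75ℤ (multiples of 75): Commutative=Yes, Unity=No


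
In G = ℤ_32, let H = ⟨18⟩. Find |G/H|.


|⟨18⟩| = n / gcd(18, 32) = 32 / 2 = 16
H is normal (ℤ_32 is abelian).
|G/H| = |G| / |H| = 32 / 16 = 2

|G/H| = 2


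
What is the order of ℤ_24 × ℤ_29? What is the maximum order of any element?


|ℤ_24 × ℤ_29| = 24 × 29 = 696
Max element order = lcm(24,29) = 696
Cyclic? Yes (gcd=1)

|ℤ_24×ℤ_29| = 696, max element order = 696


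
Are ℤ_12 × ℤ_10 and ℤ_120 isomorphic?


Comparing ℤ_12 × ℤ_10 and ℤ_120:
gcd(12,10) = 2 ≠ 1. Max element order in ℤ_12×ℤ_10 is lcm(12,10) = 60 < 120, so it has no element of order 120

No, ℤ_12 × ℤ_10 ≇ ℤ_120


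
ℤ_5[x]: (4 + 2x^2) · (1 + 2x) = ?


Expand and collect like terms; reduce coefficients mod 5:
x^0: 4·1 = 4 ≡ 4 (mod 5)
x^1: 4·2 + 0·1 = 8 ≡ 3 (mod 5)
x^2: 0·2 + 2·1 = 2 ≡ 2 (mod 5)
x^3: 2·2 = 4 ≡ 4 (mod 5)
Result: 4 + 3x + 2x^2 + 4x^3

f · g = 4 + 3x + 2x^2 + 4x^3


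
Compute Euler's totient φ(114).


Factor n: 114 = 2 × 3 × 19
φ(n) = n · ∏(1 - 1/p) over distinct primes p | n
φ(114) = 114 · (1 - 1/2) · (1 - 1/3) · (1 - 1/19) = 36

φ(114) = 36


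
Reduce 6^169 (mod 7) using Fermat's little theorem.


Fermat's little theorem: if p is prime and gcd(a,p)=1, then a^(p-1) ≡ 1 (mod p)
p = 7 is prime, gcd(6,7) = 1
Reduce exponent: 169 mod 6 = 1
So 6^169 ≡ 6^1 (mod 7)
6^1 mod 7 = 6

6^169 ≡ 6 (mod 7)


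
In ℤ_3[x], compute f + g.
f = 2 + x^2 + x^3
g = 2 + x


Add coefficients mod 3:
x^0: 2 + 2 = 1 (mod 3)
x^1: 0 + 1 = 1 (mod 3)
x^2: 1 + 0 = 1 (mod 3)
x^3: 1 + 0 = 1 (mod 3)
Result: 1 + x + x^2 + x^3

f + g = 1 + x + x^2 + x^3


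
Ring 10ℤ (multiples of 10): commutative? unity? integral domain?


10ℤ is a commutative ring under +,× but has no multiplicative identity (1 ∉ 10ℤ); it has no zero divisors, but without unity it is not an integral domain
Commutative: Yes
Integral domain: No
Has unity: No

10ℤ (multiples of 10): Commutative=Yes, Unity=No


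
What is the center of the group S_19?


Z(G) = {g ∈ G | gx = xg for all x ∈ G}
S_n is non-abelian for n ≥ 3; Z(S_19) is trivial

Z(S_19) = {e}


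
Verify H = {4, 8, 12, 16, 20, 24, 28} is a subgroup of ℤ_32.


Subgroup test for H = {4, 8, 12, 16, 20, 24, 28} in (ℤ_32, +):
(1) 0 ∈ H? No
(2) Closure: for all a,b ∈ H, (a+b) mod 32 ∈ H? No  [counterexample: 4 + 28 = 0 ∉ H]
(3) Inverses: for all a ∈ H, -a mod 32 ∈ H? Yes

No, H is not a subgroup of ℤ_32


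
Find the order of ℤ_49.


ℤ_n has n elements.

|ℤ_49| = 49


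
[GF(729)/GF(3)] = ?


GF(729) = GF(3^6), so the extension degree is 6

[GF(729)/GF(3)] = 6


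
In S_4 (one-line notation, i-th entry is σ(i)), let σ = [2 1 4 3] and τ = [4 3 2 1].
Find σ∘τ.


σ∘τ: apply τ first, then σ
1 →τ 4 →σ 3
2 →τ 3 →σ 4
3 →τ 2 →σ 1
4 →τ 1 →σ 2

σ∘τ = [3 4 1 2]


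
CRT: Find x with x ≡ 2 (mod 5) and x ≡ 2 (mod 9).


m₁ = 5, m₂ = 9, gcd = 1, so CRT applies. M = m₁·m₂ = 45
Let M₁ = M/m₁ = 9, M₂ = M/m₂ = 5
Find y₁ ≡ M₁⁻¹ (mod m₁): 9⁻¹ ≡ 4 (mod 5)
Find y₂ ≡ M₂⁻¹ (mod m₂): 5⁻¹ ≡ 2 (mod 9)
x = a₁·M₁·y₁ + a₂·M₂·y₂ = 2·9·4 + 2·5·2 = 92
Reduce mod 45: x ≡ 2
Check: 2 mod 5 = 2 ✓, 2 mod 9 = 2 ✓

x ≡ 2 (mod 45)


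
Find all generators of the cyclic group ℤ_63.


g generates ℤ_n iff gcd(g,n) = 1
Prime factors of 63: 3, 7
Generators are g ∈ {1,...,62} not divisible by any of these primes.
Generators: {1, 2, 4, 5, 8, 10, 11, 13, 16, 17, 19, 20, 22, 23, 25, 26, 29, 31, 32, 34, 37, 38, 40, 41, 43, 44, 46, 47, 50, 52, 53, 55, 58, 59, 61, 62}
Number of generators = φ(63) = 36

Generators of ℤ_63 = {1, 2, 4, 5, 8, 10, 11, 13, 16, 17, 19, 20, 22, 23, 25, 26, 29, 31, 32, 34, 37, 38, 40, 41, 43, 44, 46, 47, 50, 52, 53, 55, 58, 59, 61, 62}


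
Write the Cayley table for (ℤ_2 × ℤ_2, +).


Elements: {(0,0), (0,1), (1,0), (1,1)}
Operation: componentwise addition mod (2, 2)
Entry (a, b) = ((a₁+b₁) mod 2, (a₂+b₂) mod 2)

Cayley table:
      | (0,0) | (0,1) | (1,0) | (1,1)
(0,0) | (0,0) | (0,1) | (1,0) | (1,1)
(0,1) | (0,1) | (0,0) | (1,1) | (1,0)
(1,0) | (1,0) | (1,1) | (0,0) | (0,1)
(1,1) | (1,1) | (1,0) | (0,1) | (0,0)


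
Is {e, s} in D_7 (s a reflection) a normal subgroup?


H = {e, s} in D_7 (s a reflection)
r·s·r⁻¹ = sr⁻² ≠ s for n ≥ 3, so {e, s} is not closed under conjugation

No, not a normal subgroup


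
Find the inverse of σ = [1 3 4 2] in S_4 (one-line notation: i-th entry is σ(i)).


To find σ⁻¹, swap domain and range:
σ(1) = 1 → σ⁻¹(1) = 1
σ(2) = 3 → σ⁻¹(3) = 2
σ(3) = 4 → σ⁻¹(4) = 3
σ(4) = 2 → σ⁻¹(2) = 4

σ⁻¹ = [1 4 2 3]


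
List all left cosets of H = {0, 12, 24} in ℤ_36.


H = {0, 12, 24}, |H| = 3
Number of cosets = |G|/|H| = 36/3 = 12
0 + H = {0, 12, 24}
1 + H = {1, 13, 25}
2 + H = {2, 14, 26}
3 + H = {3, 15, 27}
4 + H = {4, 16, 28}
5 + H = {5, 17, 29}
6 + H = {6, 18, 30}
7 + H = {7, 19, 31}
8 + H = {8, 20, 32}
9 + H = {9, 21, 33}
10 + H = {10, 22, 34}
11 + H = {11, 23, 35}

Cosets: 0+H={0,12,24}; 1+H={1,13,25}; 2+H={2,14,26}; 3+H={3,15,27}; 4+H={4,16,28}; 5+H={5,17,29}; 6+H={6,18,30}; 7+H={7,19,31}; 8+H={8,20,32}; 9+H={9,21,33}; 10+H={10,22,34}; 11+H={11,23,35}


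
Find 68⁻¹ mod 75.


Use the extended Euclidean algorithm to write 1 = 68·s + 75·t; then s mod 75 is the inverse.
Euclidean algorithm:
  68 = 0·75 + 68
  75 = 1·68 + 7
  68 = 9·7 + 5
  7 = 1·5 + 2
  5 = 2·2 + 1
  2 = 2·1 + 0
gcd(68,75) = 1
Back-substitution gives: 68·(32) + 75·(-29) = 1
So 68⁻¹ ≡ 32 ≡ 32 (mod 75)
Check: 68 × 32 = 2176 ≡ 1 (mod 75) ✓

68⁻¹ ≡ 32 (mod 75)


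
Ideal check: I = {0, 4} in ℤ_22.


Check ideal conditions for I = {0, 4} in ℤ_22:
(1) I is an additive subgroup? No
(2) For r ∈ ℤ_22 and a ∈ I: r·a ∈ I? No  [counterexample: r=2, a=4, r·a mod 22 = 8 ∉ I]

No, I is not an ideal of ℤ_22


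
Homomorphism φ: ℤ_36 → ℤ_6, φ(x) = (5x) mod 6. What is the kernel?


Kernel = preimage of identity
ker(φ) = {x ∈ ℤ_36 : 5x ≡ 0 (mod 6)}. Since 6 | 36, φ is well-defined. The kernel is the cyclic subgroup ⟨6⟩ of ℤ_36 (order 6), i.e. {0, 6, 12, 18, 24, 30}

ker(φ) = {0, 6, 12, 18, 24, 30}


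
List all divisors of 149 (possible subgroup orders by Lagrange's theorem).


Lagrange's theorem: |H| divides |G|
|G| = 149
Divisors of 149: 1, 149

Possible subgroup orders: {1, 149}


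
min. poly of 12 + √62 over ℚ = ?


Let α = 12 + √62. Then α - 12 = √62, so (α - 12)² = 62, giving α² - 24α + 82 = 0. Degree 2 and α ∉ ℚ, so this is the minimal polynomial.

Minimal polynomial: x² - 24x + 82


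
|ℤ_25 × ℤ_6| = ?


|A × B| = |A| · |B|
|ℤ_25 × ℤ_6| = 25 × 6 = 150

|ℤ_25 × ℤ_6| = 150


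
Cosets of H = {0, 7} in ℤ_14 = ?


H = {0, 7}, |H| = 2
Number of cosets = |G|/|H| = 14/2 = 7
0 + H = {0, 7}
1 + H = {1, 8}
2 + H = {2, 9}
3 + H = {3, 10}
4 + H = {4, 11}
5 + H = {5, 12}
6 + H = {6, 13}

Cosets: 0+H={0,7}; 1+H={1,8}; 2+H={2,9}; 3+H={3,10}; 4+H={4,11}; 5+H={5,12}; 6+H={6,13}


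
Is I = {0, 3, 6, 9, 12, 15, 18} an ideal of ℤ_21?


Check ideal conditions for I = {0, 3, 6, 9, 12, 15, 18} in ℤ_21:
(1) I is an additive subgroup? Yes
(2) For r ∈ ℤ_21 and a ∈ I: r·a ∈ I? Yes

Yes, I is an ideal of ℤ_21


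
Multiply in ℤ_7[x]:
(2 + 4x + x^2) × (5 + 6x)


Expand and collect like terms; reduce coefficients mod 7:
x^0: 2·5 = 10 ≡ 3 (mod 7)
x^1: 2·6 + 4·5 = 32 ≡ 4 (mod 7)
x^2: 4·6 + 1·5 = 29 ≡ 1 (mod 7)
x^3: 1·6 = 6 ≡ 6 (mod 7)
Result: 3 + 4x + x^2 + 6x^3

f · g = 3 + 4x + x^2 + 6x^3


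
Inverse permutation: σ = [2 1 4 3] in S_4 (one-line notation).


To find σ⁻¹, swap domain and range:
σ(1) = 2 → σ⁻¹(2) = 1
σ(2) = 1 → σ⁻¹(1) = 2
σ(3) = 4 → σ⁻¹(4) = 3
σ(4) = 3 → σ⁻¹(3) = 4

σ⁻¹ = [2 1 4 3]


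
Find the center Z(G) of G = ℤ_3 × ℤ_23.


Z(G) = {g ∈ G | gx = xg for all x ∈ G}
Direct product of abelian groups is abelian, so Z(G) = G

Z(ℤ_3 × ℤ_23) = ℤ_3 × ℤ_23


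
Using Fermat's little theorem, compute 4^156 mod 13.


Fermat's little theorem: if p is prime and gcd(a,p)=1, then a^(p-1) ≡ 1 (mod p)
p = 13 is prime, gcd(4,13) = 1
Reduce exponent: 156 mod 12 = 0
So 4^156 ≡ 4^0 (mod 13)
4^0 = 1

4^156 ≡ 1 (mod 13)


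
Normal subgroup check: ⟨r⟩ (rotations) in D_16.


H = ⟨r⟩ (rotations) in D_16
The rotation subgroup ⟨r⟩ has index 2 in D_16, so it is normal

Yes, normal subgroup


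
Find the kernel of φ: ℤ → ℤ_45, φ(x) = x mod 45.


Kernel = preimage of identity
ker(φ) = {x ∈ ℤ : x ≡ 0 (mod 45)} = 45ℤ = {0, ±45, ±90, ...}

ker(φ) = 45ℤ


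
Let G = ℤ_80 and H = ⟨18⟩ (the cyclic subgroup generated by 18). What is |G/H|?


|⟨18⟩| = n / gcd(18, 80) = 80 / 2 = 40
H is normal (ℤ_80 is abelian).
|G/H| = |G| / |H| = 80 / 40 = 2

|G/H| = 2


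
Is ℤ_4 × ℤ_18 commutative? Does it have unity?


Direct product ring; commutative with unity (1,1); but (1,0)·(0,1) = (0,0) gives zero divisors, so not an integral domain
Commutative: Yes
Integral domain: No
Has unity: Yes

ℤ_4 × ℤ_18: Commutative=Yes, Unity=Yes


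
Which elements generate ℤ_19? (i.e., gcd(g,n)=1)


g generates ℤ_n iff gcd(g,n) = 1
Prime factors of 19: 19
Generators are g ∈ {1,...,18} not divisible by any of these primes.
Generators: {1, 2, 3, 4, 5, 6, 7, 8, 9, 10, 11, 12, 13, 14, 15, 16, 17, 18}
Number of generators = φ(19) = 18

Generators of ℤ_19 = {1, 2, 3, 4, 5, 6, 7, 8, 9, 10, 11, 12, 13, 14, 15, 16, 17, 18}


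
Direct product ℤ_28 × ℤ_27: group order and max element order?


|ℤ_28 × ℤ_27| = 28 × 27 = 756
Max element order = lcm(28,27) = 756
Cyclic? Yes (gcd=1)

|ℤ_28×ℤ_27| = 756, max element order = 756


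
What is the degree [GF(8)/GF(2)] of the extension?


GF(8) = GF(2^3), so the extension degree is 3

[GF(8)/GF(2)] = 3


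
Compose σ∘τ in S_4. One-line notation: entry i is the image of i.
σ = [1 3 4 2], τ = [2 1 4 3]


σ∘τ: apply τ first, then σ
1 →τ 2 →σ 3
2 →τ 1 →σ 1
3 →τ 4 →σ 2
4 →τ 3 →σ 4

σ∘τ = [3 1 2 4]


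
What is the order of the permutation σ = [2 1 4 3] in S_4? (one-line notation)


Cycle decomposition: (1 2) (3 4)
Cycle lengths: 2, 2
Order = lcm(2, 2) = 2

ord(σ) = 2


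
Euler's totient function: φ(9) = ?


φ(n) = count of k ∈ {1,...,n} with gcd(k,n)=1
Coprimes to 9: {1, 2, 4, 5, 7, 8}
Count: 6

φ(9) = 6


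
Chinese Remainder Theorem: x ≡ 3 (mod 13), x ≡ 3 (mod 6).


m₁ = 13, m₂ = 6, gcd = 1, so CRT applies. M = m₁·m₂ = 78
Let M₁ = M/m₁ = 6, M₂ = M/m₂ = 13
Find y₁ ≡ M₁⁻¹ (mod m₁): 6⁻¹ ≡ 11 (mod 13)
Find y₂ ≡ M₂⁻¹ (mod m₂): 13⁻¹ ≡ 1 (mod 6)
x = a₁·M₁·y₁ + a₂·M₂·y₂ = 3·6·11 + 3·13·1 = 237
Reduce mod 78: x ≡ 3
Check: 3 mod 13 = 3 ✓, 3 mod 6 = 3 ✓

x ≡ 3 (mod 78)


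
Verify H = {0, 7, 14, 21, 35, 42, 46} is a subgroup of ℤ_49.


Subgroup test for H = {0, 7, 14, 21, 35, 42, 46} in (ℤ_49, +):
(1) 0 ∈ H? Yes
(2) Closure: for all a,b ∈ H, (a+b) mod 49 ∈ H? No  [counterexample: 7 + 21 = 28 ∉ H]
(3) Inverses: for all a ∈ H, -a mod 49 ∈ H? No

No, H is not a subgroup of ℤ_49


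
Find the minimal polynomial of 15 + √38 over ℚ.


Let α = 15 + √38. Then α - 15 = √38, so (α - 15)² = 38, giving α² - 30α + 187 = 0. Degree 2 and α ∉ ℚ, so this is the minimal polynomial.

Minimal polynomial: x² - 30x + 187


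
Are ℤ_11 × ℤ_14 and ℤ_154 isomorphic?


Comparing ℤ_11 × ℤ_14 and ℤ_154:
gcd(11,14) = 1, so ℤ_11 × ℤ_14 ≅ ℤ_154 (CRT)

Yes, ℤ_11 × ℤ_14 ≅ ℤ_154


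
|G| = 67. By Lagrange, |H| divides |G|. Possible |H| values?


Lagrange's theorem: |H| divides |G|
|G| = 67
Divisors of 67: 1, 67

Possible subgroup orders: {1, 67}


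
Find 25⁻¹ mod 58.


Use the extended Euclidean algorithm to write 1 = 25·s + 58·t; then s mod 58 is the inverse.
Euclidean algorithm:
  25 = 0·58 + 25
  58 = 2·25 + 8
  25 = 3·8 + 1
  8 = 8·1 + 0
gcd(25,58) = 1
Back-substitution gives: 25·(7) + 58·(-3) = 1
So 25⁻¹ ≡ 7 ≡ 7 (mod 58)
Check: 25 × 7 = 175 ≡ 1 (mod 58) ✓

25⁻¹ ≡ 7 (mod 58)


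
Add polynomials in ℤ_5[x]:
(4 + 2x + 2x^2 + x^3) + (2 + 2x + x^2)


Add coefficients mod 5:
x^0: 4 + 2 = 1 (mod 5)
x^1: 2 + 2 = 4 (mod 5)
x^2: 2 + 1 = 3 (mod 5)
x^3: 1 + 0 = 1 (mod 5)
Result: 1 + 4x + 3x^2 + x^3

f + g = 1 + 4x + 3x^2 + x^3


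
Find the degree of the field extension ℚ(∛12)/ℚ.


∛12 has minimal polynomial x³ - 12 (irreducible over ℚ since 12 is not a perfect cube)

[ℚ(∛12)/ℚ] = 3


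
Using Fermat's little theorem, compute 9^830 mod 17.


Fermat's little theorem: if p is prime and gcd(a,p)=1, then a^(p-1) ≡ 1 (mod p)
p = 17 is prime, gcd(9,17) = 1
Reduce exponent: 830 mod 16 = 14
So 9^830 ≡ 9^14 (mod 17)
9^14 mod 17 = 4

9^830 ≡ 4 (mod 17)
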